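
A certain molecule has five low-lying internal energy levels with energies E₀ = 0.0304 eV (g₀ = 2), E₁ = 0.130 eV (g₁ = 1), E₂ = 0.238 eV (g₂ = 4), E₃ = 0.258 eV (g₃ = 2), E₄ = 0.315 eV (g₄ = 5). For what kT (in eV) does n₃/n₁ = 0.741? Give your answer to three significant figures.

0.129 eV

n₃/n₁ = (g₃/g₁) exp[−(E₃−E₁)/kT] = 0.741.
⇒ (E₃−E₁)/kT = ln((2/1)/0.741) = ln(2.6991) = 0.99292.
kT = 0.128 eV / 0.99292 = 0.129 eV.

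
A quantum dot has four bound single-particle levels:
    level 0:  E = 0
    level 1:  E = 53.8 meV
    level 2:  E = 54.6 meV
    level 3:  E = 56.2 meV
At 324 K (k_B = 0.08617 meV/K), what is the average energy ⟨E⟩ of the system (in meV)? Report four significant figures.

16.24 meV

k_BT = 0.08617 × 324 K = 27.9191 meV.
Eᵢ/kT = 0, 1.92700, 1.95565, 2.01296.
Z = Σ e^(−Eᵢ/kT) = e^(−0) + e^(−1.92700) + e^(−1.95565) + e^(−2.01296) = 1.00000 + 0.145584 + 0.141472 + 0.133593 = 1.42065.
⟨E⟩ = Σ Eᵢ e^(−Eᵢ/kT) / Z = (0·1.00000 + 53.8·0.145584 + 54.6·0.141472 + 56.2·0.133593) / 1.42065 = 16.24 meV.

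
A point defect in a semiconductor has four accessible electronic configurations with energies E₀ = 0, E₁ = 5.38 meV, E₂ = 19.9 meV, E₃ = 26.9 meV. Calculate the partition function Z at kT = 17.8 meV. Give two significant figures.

Z = 2.3

Eᵢ/kT = 0, 0.3022, 1.118, 1.511.
Z = Σ e^(−Eᵢ/kT) = e^(−0) + e^(−0.3022) + e^(−1.118) + e^(−1.511) = 1.000 + 0.7392 + 0.3269 + 0.2207 = 2.287.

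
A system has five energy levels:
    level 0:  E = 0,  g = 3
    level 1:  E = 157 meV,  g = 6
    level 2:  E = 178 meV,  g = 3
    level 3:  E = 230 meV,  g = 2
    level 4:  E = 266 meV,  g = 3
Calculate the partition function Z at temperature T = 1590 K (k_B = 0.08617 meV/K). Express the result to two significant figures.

Z = 6.5

k_BT = 0.08617 × 1590 K = 137.0 meV.
Eᵢ/kT = 0, 1.146, 1.299, 1.679, 1.942.
Z = Σ gᵢe^(−Eᵢ/kT) = 3·e^(−0) + 6·e^(−1.146) + 3·e^(−1.299) + 2·e^(−1.679) + 3·e^(−1.942) = 3.000 + 1.907 + 0.8184 + 0.3731 + 0.4303 = 6.529.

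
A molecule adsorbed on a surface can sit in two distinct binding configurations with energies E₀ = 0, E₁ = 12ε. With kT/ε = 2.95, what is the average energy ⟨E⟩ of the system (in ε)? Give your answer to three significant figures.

0.202 ε

Eᵢ/kT = 0, 4.0678.
Z = Σ e^(−Eᵢ/kT) = e^(−0) + e^(−4.0678) = 1.0000 + 0.017115 = 1.0171.
⟨E⟩ = Σ Eᵢ e^(−Eᵢ/kT) / Z = (0·1.0000 + 12·0.017115) / 1.0171 = 0.202 ε.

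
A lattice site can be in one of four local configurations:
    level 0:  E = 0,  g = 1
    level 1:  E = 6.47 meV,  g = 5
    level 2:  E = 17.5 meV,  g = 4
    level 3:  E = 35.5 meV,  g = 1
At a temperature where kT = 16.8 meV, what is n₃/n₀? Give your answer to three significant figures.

0.121

n₃/n₀ = (g₃/g₀) exp[−(E₃−E₀)/kT] = (1/1) × exp(−(35.5 meV)/(16.8 meV)) = (1/1) × exp(-2.1131) = 0.121.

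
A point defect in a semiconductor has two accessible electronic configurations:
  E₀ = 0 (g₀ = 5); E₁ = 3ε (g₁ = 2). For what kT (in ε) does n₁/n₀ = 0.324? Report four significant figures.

n₁/n₀ = (g₁/g₀) exp[−(E₁−E₀)/kT] = 0.324.
⇒ (E₁−E₀)/kT = ln((2/5)/0.324) = ln(1.23457) = 0.210723.
kT = 3ε / 0.210723 = 14.24 ε.

14.24 ε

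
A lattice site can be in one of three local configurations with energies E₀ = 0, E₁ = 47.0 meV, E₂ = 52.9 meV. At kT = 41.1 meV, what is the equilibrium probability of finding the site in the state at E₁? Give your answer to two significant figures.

Eᵢ/kT = 0, 1.144, 1.287.
Z = Σ e^(−Eᵢ/kT) = e^(−0) + e^(−1.144) + e^(−1.287) = 1.000 + 0.3185 + 0.2761 = 1.595.
P₁ = e^(−E₁/kT) / Z = 0.3185/1.595 = 0.20.

0.20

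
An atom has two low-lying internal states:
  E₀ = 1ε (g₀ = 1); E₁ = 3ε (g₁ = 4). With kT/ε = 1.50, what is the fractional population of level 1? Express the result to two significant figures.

0.51

Eᵢ/kT = 0.6667, 2.000.
Z = Σ gᵢe^(−Eᵢ/kT) = 1·e^(−0.6667) + 4·e^(−2.000) = 0.5134 + 0.5413 = 1.055.
P₁ = g₁ e^(−E₁/kT) / Z = 0.5413/1.055 = 0.51.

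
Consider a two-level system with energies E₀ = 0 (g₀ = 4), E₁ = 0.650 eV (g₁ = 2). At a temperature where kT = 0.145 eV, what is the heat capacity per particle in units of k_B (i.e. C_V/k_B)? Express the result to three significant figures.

0.112

Eᵢ/kT = 0, 4.4828.
Z = Σ gᵢe^(−Eᵢ/kT) = 4·e^(−0) + 2·e^(−4.4828) = 4.0000 + 0.022603 = 4.0226.
⟨E⟩ = 0.0036524 eV, ⟨E²⟩ = 0.0023740 eV².
C_V/k_B = (⟨E²⟩ − ⟨E⟩²)/(kT)² = (0.0023740 − 0.000013340)/0.021025 = 0.112.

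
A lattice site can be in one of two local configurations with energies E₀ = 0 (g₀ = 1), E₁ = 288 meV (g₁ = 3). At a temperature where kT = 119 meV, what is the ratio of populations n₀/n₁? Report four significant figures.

3.749

n₀/n₁ = (g₀/g₁) exp[−(E₀−E₁)/kT] = (1/3) × exp(−(-288 meV)/(119 meV)) = (1/3) × exp(2.42017) = 3.749.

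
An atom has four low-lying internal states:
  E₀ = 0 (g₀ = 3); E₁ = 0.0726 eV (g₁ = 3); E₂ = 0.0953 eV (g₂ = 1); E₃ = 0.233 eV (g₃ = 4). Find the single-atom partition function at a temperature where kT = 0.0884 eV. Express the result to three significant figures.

Z = 4.95

Eᵢ/kT = 0, 0.82127, 1.0781, 2.6357.
Z = Σ gᵢe^(−Eᵢ/kT) = 3·e^(−0) + 3·e^(−0.82127) + 1·e^(−1.0781) + 4·e^(−2.6357) = 3.0000 + 1.3196 + 0.34024 + 0.28668 = 4.9465.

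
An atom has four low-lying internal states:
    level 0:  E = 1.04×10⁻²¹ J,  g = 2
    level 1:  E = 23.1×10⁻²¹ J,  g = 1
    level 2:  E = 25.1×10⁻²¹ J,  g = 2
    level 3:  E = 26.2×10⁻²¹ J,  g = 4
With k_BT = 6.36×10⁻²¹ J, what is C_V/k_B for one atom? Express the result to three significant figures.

0.960

Eᵢ/kT = 0.16352, 3.6321, 3.9465, 4.1195.
Z = Σ gᵢe^(−Eᵢ/kT) = 2·e^(−0.16352) + 1·e^(−3.6321) + 2·e^(−3.9465) + 4·e^(−4.1195) = 1.6983 + 0.026461 + 0.038644 + 0.065011 = 1.8284.
⟨E⟩ = 2.7624, ⟨E²⟩ = 46.450.
C_V/k_B = (⟨E²⟩ − ⟨E⟩²)/(kT)² = (46.450 − 7.6309)/40.450 = 0.960.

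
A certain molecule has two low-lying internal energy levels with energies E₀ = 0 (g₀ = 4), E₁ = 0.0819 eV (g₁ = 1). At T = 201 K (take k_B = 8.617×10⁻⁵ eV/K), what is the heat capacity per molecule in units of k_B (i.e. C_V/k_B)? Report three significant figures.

0.0492

k_BT = 8.617×10⁻⁵ × 201 K = 0.017320 eV.
Eᵢ/kT = 0, 4.7286.
Z = Σ gᵢe^(−Eᵢ/kT) = 4·e^(−0) + 1·e^(−4.7286) = 4.0000 + 0.0088388 = 4.0088.
⟨E⟩ = 0.00018058 eV, ⟨E²⟩ = 0.000014789 eV².
C_V/k_B = (⟨E²⟩ − ⟨E⟩²)/(kT)² = (0.000014789 − 0.000000032609)/0.00029998 = 0.0492.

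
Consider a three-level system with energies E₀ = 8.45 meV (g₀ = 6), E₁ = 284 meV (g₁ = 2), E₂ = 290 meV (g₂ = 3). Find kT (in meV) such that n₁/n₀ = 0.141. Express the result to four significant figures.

320.3 meV

n₁/n₀ = (g₁/g₀) exp[−(E₁−E₀)/kT] = 0.141.
⇒ (E₁−E₀)/kT = ln((2/6)/0.141) = ln(2.36407) = 0.860385.
kT = 275.55 meV / 0.860385 = 320.3 meV.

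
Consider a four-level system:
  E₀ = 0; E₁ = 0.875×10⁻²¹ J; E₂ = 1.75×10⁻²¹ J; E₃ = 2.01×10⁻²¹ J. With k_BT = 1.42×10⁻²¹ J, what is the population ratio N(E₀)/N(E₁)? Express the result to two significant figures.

1.9

n₀/n₁ = exp[−(E₀−E₁)/kT] = exp(−(-0.875 ×10⁻²¹ J)/(1.42 ×10⁻²¹ J)) = exp(0.6162) = 1.9.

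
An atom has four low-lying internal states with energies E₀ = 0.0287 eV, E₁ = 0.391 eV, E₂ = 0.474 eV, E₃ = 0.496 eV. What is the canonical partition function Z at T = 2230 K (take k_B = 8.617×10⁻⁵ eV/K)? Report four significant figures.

k_BT = 8.617×10⁻⁵ × 2230 K = 0.192159 eV.
Eᵢ/kT = 0.149355, 2.03477, 2.46671, 2.58120.
Z = Σ e^(−Eᵢ/kT) = e^(−0.149355) + e^(−2.03477) + e^(−2.46671) + e^(−2.58120) = 0.861263 + 0.130711 + 0.0848636 + 0.0756831 = 1.15252.

Z = 1.153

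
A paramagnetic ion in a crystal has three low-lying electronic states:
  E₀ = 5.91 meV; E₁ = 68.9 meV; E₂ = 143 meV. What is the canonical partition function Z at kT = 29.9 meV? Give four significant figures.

Z = 0.9288

Eᵢ/kT = 0.197659, 2.30435, 4.78261.
Z = Σ e^(−Eᵢ/kT) = e^(−0.197659) + e^(−2.30435) + e^(−4.78261) = 0.820650 + 0.0998237 + 0.00837411 = 0.928848.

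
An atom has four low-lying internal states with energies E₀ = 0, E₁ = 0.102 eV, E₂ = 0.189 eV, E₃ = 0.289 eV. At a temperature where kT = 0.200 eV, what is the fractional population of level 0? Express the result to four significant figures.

Eᵢ/kT = 0, 0.510000, 0.945000, 1.44500.
Z = Σ e^(−Eᵢ/kT) = e^(−0) + e^(−0.510000) + e^(−0.945000) + e^(−1.44500) = 1.00000 + 0.600496 + 0.388680 + 0.235746 = 2.22492.
P₀ = e^(−E₀/kT) / Z = 1.00000/2.22492 = 0.4495.

0.4495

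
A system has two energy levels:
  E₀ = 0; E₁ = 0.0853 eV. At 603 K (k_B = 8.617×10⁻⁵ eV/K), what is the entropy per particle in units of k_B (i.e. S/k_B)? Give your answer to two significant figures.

k_BT = 8.617×10⁻⁵ × 603 K = 0.05196 eV.
Eᵢ/kT = 0, 1.642.
Z = Σ e^(−Eᵢ/kT) = e^(−0) + e^(−1.642) = 1.000 + 0.1936 = 1.194.
⟨E⟩ = Σ EᵢPᵢ = 0.01383 eV.
S/k_B = ln Z + ⟨E⟩/kT = ln(1.194) + 0.01383/0.05196 = 0.1773 + 0.2662 = 0.44.

0.44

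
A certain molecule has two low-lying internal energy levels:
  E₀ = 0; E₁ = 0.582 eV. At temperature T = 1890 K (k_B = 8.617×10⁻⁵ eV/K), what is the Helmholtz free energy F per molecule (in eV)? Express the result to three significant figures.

-0.00451 eV

k_BT = 8.617×10⁻⁵ × 1890 K = 0.16286 eV.
Eᵢ/kT = 0, 3.5736.
Z = Σ e^(−Eᵢ/kT) = e^(−0) + e^(−3.5736) = 1.0000 + 0.028055 = 1.0281.
F = −kT ln Z = −0.16286 × ln(1.0281) = −0.16286 × 0.027712 = -0.00451 eV.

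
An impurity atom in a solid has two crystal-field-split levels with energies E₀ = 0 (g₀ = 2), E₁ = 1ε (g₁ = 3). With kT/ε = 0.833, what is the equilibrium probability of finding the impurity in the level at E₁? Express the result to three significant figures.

Eᵢ/kT = 0, 1.2005.
Z = Σ gᵢe^(−Eᵢ/kT) = 2·e^(−0) + 3·e^(−1.2005) = 2.0000 + 0.90313 = 2.9031.
P₁ = g₁ e^(−E₁/kT) / Z = 0.90313/2.9031 = 0.311.

0.311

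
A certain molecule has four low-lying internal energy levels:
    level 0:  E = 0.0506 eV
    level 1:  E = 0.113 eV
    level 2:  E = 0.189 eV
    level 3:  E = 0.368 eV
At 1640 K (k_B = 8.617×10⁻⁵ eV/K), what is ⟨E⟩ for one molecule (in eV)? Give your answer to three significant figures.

k_BT = 8.617×10⁻⁵ × 1640 K = 0.14132 eV.
Eᵢ/kT = 0.35805, 0.79960, 1.3374, 2.6040.
Z = Σ e^(−Eᵢ/kT) = e^(−0.35805) + e^(−0.79960) + e^(−1.3374) + e^(−2.6040) = 0.69904 + 0.44951 + 0.26253 + 0.073977 = 1.4851.
⟨E⟩ = Σ Eᵢ e^(−Eᵢ/kT) / Z = (0.0506·0.69904 + 0.113·0.44951 + 0.189·0.26253 + 0.368·0.073977) / 1.4851 = 0.110 eV.

0.110 eV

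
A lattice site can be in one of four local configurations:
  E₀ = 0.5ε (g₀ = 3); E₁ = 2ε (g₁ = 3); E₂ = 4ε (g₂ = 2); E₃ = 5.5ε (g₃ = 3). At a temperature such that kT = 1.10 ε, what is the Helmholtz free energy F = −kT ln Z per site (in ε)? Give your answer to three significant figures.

Eᵢ/kT = 0.45455, 1.8182, 3.6364, 5.0000.
Z = Σ gᵢe^(−Eᵢ/kT) = 3·e^(−0.45455) + 3·e^(−1.8182) + 2·e^(−3.6364) + 3·e^(−5.0000) = 1.9042 + 0.48695 + 0.052694 + 0.020214 = 2.4641.
F = −kT ln Z = −1.10 × ln(2.4641) = −1.10 × 0.90183 = -0.992 ε.

-0.992 ε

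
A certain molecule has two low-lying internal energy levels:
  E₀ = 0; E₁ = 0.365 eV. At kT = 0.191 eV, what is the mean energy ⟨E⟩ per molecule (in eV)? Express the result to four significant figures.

0.04704 eV

Eᵢ/kT = 0, 1.91099.
Z = Σ e^(−Eᵢ/kT) = e^(−0) + e^(−1.91099) = 1.00000 + 0.147934 = 1.14793.
⟨E⟩ = Σ Eᵢ e^(−Eᵢ/kT) / Z = (0·1.00000 + 0.365·0.147934) / 1.14793 = 0.04704 eV.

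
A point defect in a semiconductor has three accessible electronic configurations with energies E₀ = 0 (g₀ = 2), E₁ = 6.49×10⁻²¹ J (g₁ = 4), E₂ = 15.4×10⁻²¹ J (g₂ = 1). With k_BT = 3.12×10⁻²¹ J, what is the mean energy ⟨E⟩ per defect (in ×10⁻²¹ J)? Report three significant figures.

1.34 ×10⁻²¹ J

Eᵢ/kT = 0, 2.0801, 4.9359.
Z = Σ gᵢe^(−Eᵢ/kT) = 2·e^(−0) + 4·e^(−2.0801) + 1·e^(−4.9359) = 2.0000 + 0.49967 + 0.0071840 = 2.5069.
⟨E⟩ = Σ Eᵢ gᵢe^(−Eᵢ/kT) / Z = (0·2.0000 + 6.49·0.49967 + 15.4·0.0071840) / 2.5069 = 1.34 ×10⁻²¹ J.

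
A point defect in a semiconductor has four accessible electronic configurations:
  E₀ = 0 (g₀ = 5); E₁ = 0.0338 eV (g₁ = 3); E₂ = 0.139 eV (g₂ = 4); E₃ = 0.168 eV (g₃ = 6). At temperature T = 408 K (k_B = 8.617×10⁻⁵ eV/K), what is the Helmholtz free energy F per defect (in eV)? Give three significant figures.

k_BT = 8.617×10⁻⁵ × 408 K = 0.035157 eV.
Eᵢ/kT = 0, 0.96140, 3.9537, 4.7786.
Z = Σ gᵢe^(−Eᵢ/kT) = 5·e^(−0) + 3·e^(−0.96140) + 4·e^(−3.9537) + 6·e^(−4.7786) = 5.0000 + 1.1471 + 0.076734 + 0.050447 = 6.2743.
F = −kT ln Z = −0.035157 × ln(6.2743) = −0.035157 × 1.8365 = -0.0646 eV.

-0.0646 eV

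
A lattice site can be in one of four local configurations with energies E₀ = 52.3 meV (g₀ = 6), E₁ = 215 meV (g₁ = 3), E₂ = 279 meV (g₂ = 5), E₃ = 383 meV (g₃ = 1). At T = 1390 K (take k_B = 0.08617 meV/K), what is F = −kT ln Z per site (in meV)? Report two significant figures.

k_BT = 0.08617 × 1390 K = 119.8 meV.
Eᵢ/kT = 0.4366, 1.795, 2.329, 3.197.
Z = Σ gᵢe^(−Eᵢ/kT) = 6·e^(−0.4366) + 3·e^(−1.795) + 5·e^(−2.329) + 1·e^(−3.197) = 3.877 + 0.4984 + 0.4870 + 0.04088 = 4.903.
F = −kT ln Z = −119.8 × ln(4.903) = −119.8 × 1.590 = -190 meV.

-190 meV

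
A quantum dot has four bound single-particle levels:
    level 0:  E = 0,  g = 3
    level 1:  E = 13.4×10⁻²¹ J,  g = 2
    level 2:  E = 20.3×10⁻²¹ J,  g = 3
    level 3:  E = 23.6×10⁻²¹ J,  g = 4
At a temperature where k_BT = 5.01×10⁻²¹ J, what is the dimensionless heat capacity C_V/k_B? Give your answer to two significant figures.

0.76

Eᵢ/kT = 0, 2.675, 4.052, 4.711.
Z = Σ gᵢe^(−Eᵢ/kT) = 3·e^(−0) + 2·e^(−2.675) + 3·e^(−4.052) + 4·e^(−4.711) = 3.000 + 0.1378 + 0.05216 + 0.03598 = 3.226.
⟨E⟩ = 1.164, ⟨E²⟩ = 20.54.
C_V/k_B = (⟨E²⟩ − ⟨E⟩²)/(kT)² = (20.54 − 1.355)/25.10 = 0.76.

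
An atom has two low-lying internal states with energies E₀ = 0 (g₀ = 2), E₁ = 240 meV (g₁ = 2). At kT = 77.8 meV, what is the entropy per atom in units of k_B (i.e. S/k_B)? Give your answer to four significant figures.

Eᵢ/kT = 0, 3.08483.
Z = Σ gᵢe^(−Eᵢ/kT) = 2·e^(−0) + 2·e^(−3.08483) = 2.00000 + 0.0914756 = 2.09148.
⟨E⟩ = Σ EᵢPᵢ = 10.4969 meV.
S/k_B = ln Z + ⟨E⟩/kT = ln(2.09148) + 10.4969/77.8 = 0.737872 + 0.134922 = 0.8728.

0.8728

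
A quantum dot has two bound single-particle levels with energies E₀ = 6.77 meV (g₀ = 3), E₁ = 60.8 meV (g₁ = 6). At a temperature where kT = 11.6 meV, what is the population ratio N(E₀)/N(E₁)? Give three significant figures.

n₀/n₁ = (g₀/g₁) exp[−(E₀−E₁)/kT] = (3/6) × exp(−(-54.03 meV)/(11.6 meV)) = (3/6) × exp(4.6578) = 52.7.

52.7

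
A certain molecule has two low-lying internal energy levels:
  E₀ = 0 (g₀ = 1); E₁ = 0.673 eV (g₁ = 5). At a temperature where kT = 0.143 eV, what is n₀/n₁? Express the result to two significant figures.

22

n₀/n₁ = (g₀/g₁) exp[−(E₀−E₁)/kT] = (1/5) × exp(−(-0.673 eV)/(0.143 eV)) = (1/5) × exp(4.706) = 22.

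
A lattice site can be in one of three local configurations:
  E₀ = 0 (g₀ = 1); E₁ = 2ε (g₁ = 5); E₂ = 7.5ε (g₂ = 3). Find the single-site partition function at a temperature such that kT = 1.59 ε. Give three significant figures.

Eᵢ/kT = 0, 1.2579, 4.7170.
Z = Σ gᵢe^(−Eᵢ/kT) = 1·e^(−0) + 5·e^(−1.2579) + 3·e^(−4.7170) = 1.0000 + 1.4213 + 0.026826 = 2.4481.

Z = 2.45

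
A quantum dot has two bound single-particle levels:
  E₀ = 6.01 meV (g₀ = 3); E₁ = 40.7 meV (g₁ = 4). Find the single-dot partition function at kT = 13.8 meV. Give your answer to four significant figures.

Z = 2.150

Eᵢ/kT = 0.435507, 2.94928.
Z = Σ gᵢe^(−Eᵢ/kT) = 3·e^(−0.435507) + 4·e^(−2.94928) = 1.94081 + 0.209510 = 2.15032.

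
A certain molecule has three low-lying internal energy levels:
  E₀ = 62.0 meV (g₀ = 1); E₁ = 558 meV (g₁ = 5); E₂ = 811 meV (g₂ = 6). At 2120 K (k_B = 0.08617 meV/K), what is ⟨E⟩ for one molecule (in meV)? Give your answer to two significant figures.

230 meV

k_BT = 0.08617 × 2120 K = 182.7 meV.
Eᵢ/kT = 0.3394, 3.054, 4.439.
Z = Σ gᵢe^(−Eᵢ/kT) = 1·e^(−0.3394) + 5·e^(−3.054) + 6·e^(−4.439) = 0.7122 + 0.2358 + 0.07085 = 1.019.
⟨E⟩ = Σ Eᵢ gᵢe^(−Eᵢ/kT) / Z = (62.0·0.7122 + 558·0.2358 + 811·0.07085) / 1.019 = 230 meV.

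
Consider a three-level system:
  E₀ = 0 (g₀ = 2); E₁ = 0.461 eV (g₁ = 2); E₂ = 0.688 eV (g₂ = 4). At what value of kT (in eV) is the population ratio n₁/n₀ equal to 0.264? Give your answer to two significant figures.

0.35 eV

n₁/n₀ = (g₁/g₀) exp[−(E₁−E₀)/kT] = 0.264.
⇒ (E₁−E₀)/kT = ln((2/2)/0.264) = ln(3.788) = 1.332.
kT = 0.461 eV / 1.332 = 0.35 eV.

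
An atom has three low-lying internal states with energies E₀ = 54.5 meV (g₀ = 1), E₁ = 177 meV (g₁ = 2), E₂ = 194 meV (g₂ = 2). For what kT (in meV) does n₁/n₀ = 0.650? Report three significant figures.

109 meV

n₁/n₀ = (g₁/g₀) exp[−(E₁−E₀)/kT] = 0.650.
⇒ (E₁−E₀)/kT = ln((2/1)/0.650) = ln(3.0769) = 1.1239.
kT = 122.5 meV / 1.1239 = 109 meV.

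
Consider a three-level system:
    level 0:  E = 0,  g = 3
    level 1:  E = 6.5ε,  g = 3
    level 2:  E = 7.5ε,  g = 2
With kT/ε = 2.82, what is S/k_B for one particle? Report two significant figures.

1.5

Eᵢ/kT = 0, 2.305, 2.660.
Z = Σ gᵢe^(−Eᵢ/kT) = 3·e^(−0) + 3·e^(−2.305) + 2·e^(−2.660) = 3.000 + 0.2993 + 0.1399 = 3.439.
⟨E⟩ = Σ EᵢPᵢ = 0.8708 ε.
S/k_B = ln Z + ⟨E⟩/kT = ln(3.439) + 0.8708/2.82 = 1.235 + 0.3088 = 1.5.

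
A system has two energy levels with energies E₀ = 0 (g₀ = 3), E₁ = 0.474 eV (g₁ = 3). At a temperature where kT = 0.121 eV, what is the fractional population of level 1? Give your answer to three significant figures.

Eᵢ/kT = 0, 3.9174.
Z = Σ gᵢe^(−Eᵢ/kT) = 3·e^(−0) + 3·e^(−3.9174) = 3.0000 + 0.059678 = 3.0597.
P₁ = g₁ e^(−E₁/kT) / Z = 0.059678/3.0597 = 0.0195.

0.0195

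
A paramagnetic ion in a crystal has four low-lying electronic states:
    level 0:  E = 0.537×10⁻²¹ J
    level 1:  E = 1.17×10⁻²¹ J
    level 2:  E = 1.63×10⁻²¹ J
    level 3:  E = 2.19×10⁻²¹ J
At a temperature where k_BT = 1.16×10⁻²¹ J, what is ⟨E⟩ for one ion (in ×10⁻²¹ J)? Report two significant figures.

Eᵢ/kT = 0.4629, 1.009, 1.405, 1.888.
Z = Σ e^(−Eᵢ/kT) = e^(−0.4629) + e^(−1.009) + e^(−1.405) + e^(−1.888) = 0.6295 + 0.3646 + 0.2454 + 0.1514 = 1.391.
⟨E⟩ = Σ Eᵢ e^(−Eᵢ/kT) / Z = (0.537·0.6295 + 1.17·0.3646 + 1.63·0.2454 + 2.19·0.1514) / 1.391 = 1.1 ×10⁻²¹ J.

1.1 ×10⁻²¹ J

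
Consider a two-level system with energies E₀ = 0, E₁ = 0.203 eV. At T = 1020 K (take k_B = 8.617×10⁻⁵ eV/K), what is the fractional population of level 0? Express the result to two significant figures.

k_BT = 8.617×10⁻⁵ × 1020 K = 0.08789 eV.
Eᵢ/kT = 0, 2.310.
Z = Σ e^(−Eᵢ/kT) = e^(−0) + e^(−2.310) = 1.000 + 0.09926 = 1.099.
P₀ = e^(−E₀/kT) / Z = 1.000/1.099 = 0.91.

0.91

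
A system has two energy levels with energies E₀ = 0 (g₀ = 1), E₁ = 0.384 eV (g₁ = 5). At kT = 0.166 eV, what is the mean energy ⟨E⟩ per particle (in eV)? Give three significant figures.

0.127 eV

Eᵢ/kT = 0, 2.3133.
Z = Σ gᵢe^(−Eᵢ/kT) = 1·e^(−0) + 5·e^(−2.3133) = 1.0000 + 0.49467 = 1.4947.
⟨E⟩ = Σ Eᵢ gᵢe^(−Eᵢ/kT) / Z = (0·1.0000 + 0.384·0.49467) / 1.4947 = 0.127 eV.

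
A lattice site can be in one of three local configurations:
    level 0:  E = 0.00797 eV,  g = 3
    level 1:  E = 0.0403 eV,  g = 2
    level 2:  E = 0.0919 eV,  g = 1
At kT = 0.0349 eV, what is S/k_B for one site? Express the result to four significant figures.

1.601

Eᵢ/kT = 0.228367, 1.15473, 2.63324.
Z = Σ gᵢe^(−Eᵢ/kT) = 3·e^(−0.228367) + 2·e^(−1.15473) + 1·e^(−2.63324) = 2.38750 + 0.630285 + 0.0718453 = 3.08963.
⟨E⟩ = Σ EᵢPᵢ = 0.0165170 eV.
S/k_B = ln Z + ⟨E⟩/kT = ln(3.08963) + 0.0165170/0.0349 = 1.12805 + 0.473266 = 1.601.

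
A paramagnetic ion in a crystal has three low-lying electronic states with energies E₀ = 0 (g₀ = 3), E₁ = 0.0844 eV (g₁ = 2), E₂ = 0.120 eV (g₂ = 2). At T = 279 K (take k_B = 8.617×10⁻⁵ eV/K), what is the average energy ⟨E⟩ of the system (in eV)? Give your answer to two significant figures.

k_BT = 8.617×10⁻⁵ × 279 K = 0.02404 eV.
Eᵢ/kT = 0, 3.511, 4.992.
Z = Σ gᵢe^(−Eᵢ/kT) = 3·e^(−0) + 2·e^(−3.511) + 2·e^(−4.992) = 3.000 + 0.05973 + 0.01358 = 3.073.
⟨E⟩ = Σ Eᵢ gᵢe^(−Eᵢ/kT) / Z = (0·3.000 + 0.0844·0.05973 + 0.120·0.01358) / 3.073 = 0.0022 eV.

0.0022 eV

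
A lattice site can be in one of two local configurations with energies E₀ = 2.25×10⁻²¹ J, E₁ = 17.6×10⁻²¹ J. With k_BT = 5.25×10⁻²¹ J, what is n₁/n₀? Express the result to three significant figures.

n₁/n₀ = exp[−(E₁−E₀)/kT] = exp(−(15.35 ×10⁻²¹ J)/(5.25 ×10⁻²¹ J)) = exp(-2.9238) = 0.0537.

0.0537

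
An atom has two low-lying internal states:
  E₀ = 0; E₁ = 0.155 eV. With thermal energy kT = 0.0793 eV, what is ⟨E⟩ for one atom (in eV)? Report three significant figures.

Eᵢ/kT = 0, 1.9546.
Z = Σ e^(−Eᵢ/kT) = e^(−0) + e^(−1.9546) = 1.0000 + 0.14162 = 1.1416.
⟨E⟩ = Σ Eᵢ e^(−Eᵢ/kT) / Z = (0·1.0000 + 0.155·0.14162) / 1.1416 = 0.0192 eV.

0.0192 eV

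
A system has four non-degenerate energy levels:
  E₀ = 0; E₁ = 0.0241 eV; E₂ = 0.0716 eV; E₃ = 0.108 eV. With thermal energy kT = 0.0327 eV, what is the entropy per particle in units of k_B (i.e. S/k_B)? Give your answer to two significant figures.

0.93

Eᵢ/kT = 0, 0.7370, 2.190, 3.303.
Z = Σ e^(−Eᵢ/kT) = e^(−0) + e^(−0.7370) + e^(−2.190) + e^(−3.303) = 1.000 + 0.4785 + 0.1119 + 0.03677 = 1.627.
⟨E⟩ = Σ EᵢPᵢ = 0.01445 eV.
S/k_B = ln Z + ⟨E⟩/kT = ln(1.627) + 0.01445/0.0327 = 0.4867 + 0.4419 = 0.93.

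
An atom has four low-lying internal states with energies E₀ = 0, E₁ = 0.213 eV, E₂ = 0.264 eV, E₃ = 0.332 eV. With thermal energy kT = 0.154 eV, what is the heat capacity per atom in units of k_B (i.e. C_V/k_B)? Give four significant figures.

0.6578

Eᵢ/kT = 0, 1.38312, 1.71429, 2.15584.
Z = Σ e^(−Eᵢ/kT) = e^(−0) + e^(−1.38312) + e^(−1.71429) + e^(−2.15584) = 1.00000 + 0.250795 + 0.180092 + 0.115806 = 1.54669.
⟨E⟩ = 0.0901352 eV, ⟨E²⟩ = 0.0237246 eV².
C_V/k_B = (⟨E²⟩ − ⟨E⟩²)/(kT)² = (0.0237246 − 0.00812435)/0.0237160 = 0.6578.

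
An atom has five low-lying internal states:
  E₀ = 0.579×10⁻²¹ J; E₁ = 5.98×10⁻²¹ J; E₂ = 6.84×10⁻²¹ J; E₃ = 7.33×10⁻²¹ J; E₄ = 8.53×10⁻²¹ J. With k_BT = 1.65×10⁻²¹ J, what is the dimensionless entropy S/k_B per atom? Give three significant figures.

0.374

Eᵢ/kT = 0.35091, 3.6242, 4.1455, 4.4424, 5.1697.
Z = Σ e^(−Eᵢ/kT) = e^(−0.35091) + e^(−3.6242) + e^(−4.1455) + e^(−4.4424) + e^(−5.1697) = 0.70405 + 0.026670 + 0.015836 + 0.011768 + 0.0056863 = 0.76401.
⟨E⟩ = Σ EᵢPᵢ = 1.0605 ×10⁻²¹ J.
S/k_B = ln Z + ⟨E⟩/kT = ln(0.76401) + 1.0605/1.65 = -0.26917 + 0.64273 = 0.374.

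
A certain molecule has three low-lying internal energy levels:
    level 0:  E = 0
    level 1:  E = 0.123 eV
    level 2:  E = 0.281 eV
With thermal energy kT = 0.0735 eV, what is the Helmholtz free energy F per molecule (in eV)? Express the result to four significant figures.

Eᵢ/kT = 0, 1.67347, 3.82313.
Z = Σ e^(−Eᵢ/kT) = e^(−0) + e^(−1.67347) + e^(−3.82313) = 1.00000 + 0.187595 + 0.0218593 = 1.20945.
F = −kT ln Z = −0.0735 × ln(1.20945) = −0.0735 × 0.190166 = -0.01398 eV.

-0.01398 eV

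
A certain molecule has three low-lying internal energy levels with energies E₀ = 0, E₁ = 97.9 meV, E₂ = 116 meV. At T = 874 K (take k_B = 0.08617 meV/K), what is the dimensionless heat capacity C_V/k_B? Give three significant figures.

0.440

k_BT = 0.08617 × 874 K = 75.313 meV.
Eᵢ/kT = 0, 1.2999, 1.5402.
Z = Σ e^(−Eᵢ/kT) = e^(−0) + e^(−1.2999) + e^(−1.5402) = 1.0000 + 0.27256 + 0.21434 = 1.4869.
⟨E⟩ = 34.667 meV, ⟨E²⟩ = 3696.6 meV².
C_V/k_B = (⟨E²⟩ − ⟨E⟩²)/(kT)² = (3696.6 − 1201.8)/5672.0 = 0.440.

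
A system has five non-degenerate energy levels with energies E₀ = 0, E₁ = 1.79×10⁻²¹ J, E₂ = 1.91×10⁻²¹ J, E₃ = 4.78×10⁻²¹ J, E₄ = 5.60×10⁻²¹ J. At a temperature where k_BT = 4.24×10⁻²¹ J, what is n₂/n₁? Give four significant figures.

0.9721

n₂/n₁ = exp[−(E₂−E₁)/kT] = exp(−(0.12 ×10⁻²¹ J)/(4.24 ×10⁻²¹ J)) = exp(-0.0283019) = 0.9721.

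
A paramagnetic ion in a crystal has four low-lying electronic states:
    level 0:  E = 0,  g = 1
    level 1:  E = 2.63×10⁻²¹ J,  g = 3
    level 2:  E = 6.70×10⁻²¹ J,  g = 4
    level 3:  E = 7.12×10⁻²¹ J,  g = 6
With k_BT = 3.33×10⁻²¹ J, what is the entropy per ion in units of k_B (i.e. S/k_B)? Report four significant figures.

Eᵢ/kT = 0, 0.789790, 2.01201, 2.13814.
Z = Σ gᵢe^(−Eᵢ/kT) = 1·e^(−0) + 3·e^(−0.789790) + 4·e^(−2.01201) + 6·e^(−2.13814) = 1.00000 + 1.36182 + 0.534879 + 0.707243 = 3.60394.
⟨E⟩ = Σ EᵢPᵢ = 3.38542 ×10⁻²¹ J.
S/k_B = ln Z + ⟨E⟩/kT = ln(3.60394) + 3.38542/3.33 = 1.28203 + 1.01664 = 2.299.

2.299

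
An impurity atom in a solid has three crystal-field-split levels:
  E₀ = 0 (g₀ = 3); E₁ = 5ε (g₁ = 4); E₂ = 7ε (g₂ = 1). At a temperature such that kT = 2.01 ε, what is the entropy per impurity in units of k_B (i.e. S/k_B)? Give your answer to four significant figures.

1.491

Eᵢ/kT = 0, 2.48756, 3.48259.
Z = Σ gᵢe^(−Eᵢ/kT) = 3·e^(−0) + 4·e^(−2.48756) + 1·e^(−3.48259) = 3.00000 + 0.332450 + 0.0307277 = 3.36318.
⟨E⟩ = Σ EᵢPᵢ = 0.558205 ε.
S/k_B = ln Z + ⟨E⟩/kT = ln(3.36318) + 0.558205/2.01 = 1.21289 + 0.277714 = 1.491.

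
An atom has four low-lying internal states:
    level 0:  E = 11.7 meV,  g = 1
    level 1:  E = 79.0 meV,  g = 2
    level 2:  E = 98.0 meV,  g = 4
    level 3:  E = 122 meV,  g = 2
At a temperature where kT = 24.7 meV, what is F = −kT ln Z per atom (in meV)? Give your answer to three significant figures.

Eᵢ/kT = 0.47368, 3.1984, 3.9676, 4.9393.
Z = Σ gᵢe^(−Eᵢ/kT) = 1·e^(−0.47368) + 2·e^(−3.1984) + 4·e^(−3.9676) + 2·e^(−4.9393) = 0.62271 + 0.081655 + 0.075675 + 0.014319 = 0.79436.
F = −kT ln Z = −24.7 × ln(0.79436) = −24.7 × -0.23022 = 5.69 meV.

5.69 meV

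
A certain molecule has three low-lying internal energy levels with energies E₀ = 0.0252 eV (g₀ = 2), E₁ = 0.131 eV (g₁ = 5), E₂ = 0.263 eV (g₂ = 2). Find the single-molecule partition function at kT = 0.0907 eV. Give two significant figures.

Eᵢ/kT = 0.2778, 1.444, 2.900.
Z = Σ gᵢe^(−Eᵢ/kT) = 2·e^(−0.2778) + 5·e^(−1.444) + 2·e^(−2.900) = 1.515 + 1.180 + 0.1100 = 2.805.

Z = 2.8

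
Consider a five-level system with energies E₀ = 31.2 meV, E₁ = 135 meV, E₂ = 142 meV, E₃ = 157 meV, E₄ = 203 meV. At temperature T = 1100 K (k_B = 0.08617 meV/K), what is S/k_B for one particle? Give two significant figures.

1.4

k_BT = 0.08617 × 1100 K = 94.79 meV.
Eᵢ/kT = 0.3291, 1.424, 1.498, 1.656, 2.142.
Z = Σ e^(−Eᵢ/kT) = e^(−0.3291) + e^(−1.424) + e^(−1.498) + e^(−1.656) + e^(−2.142) = 0.7196 + 0.2407 + 0.2236 + 0.1909 + 0.1174 = 1.492.
⟨E⟩ = Σ EᵢPᵢ = 94.17 meV.
S/k_B = ln Z + ⟨E⟩/kT = ln(1.492) + 94.17/94.79 = 0.4001 + 0.9935 = 1.4.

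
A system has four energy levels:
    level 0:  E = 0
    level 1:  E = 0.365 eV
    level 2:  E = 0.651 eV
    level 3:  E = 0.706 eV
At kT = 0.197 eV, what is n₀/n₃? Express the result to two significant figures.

n₀/n₃ = exp[−(E₀−E₃)/kT] = exp(−(-0.706 eV)/(0.197 eV)) = exp(3.584) = 36.

36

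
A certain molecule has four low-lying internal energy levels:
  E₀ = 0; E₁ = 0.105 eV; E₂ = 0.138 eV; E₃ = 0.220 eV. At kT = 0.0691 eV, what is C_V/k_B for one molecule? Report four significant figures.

0.7730

Eᵢ/kT = 0, 1.51954, 1.99711, 3.18379.
Z = Σ e^(−Eᵢ/kT) = e^(−0) + e^(−1.51954) + e^(−1.99711) + e^(−3.18379) = 1.00000 + 0.218813 + 0.135727 + 0.0414283 = 1.39597.
⟨E⟩ = 0.0364047 eV, ⟨E²⟩ = 0.00501610 eV².
C_V/k_B = (⟨E²⟩ − ⟨E⟩²)/(kT)² = (0.00501610 − 0.00132530)/0.00477481 = 0.7730.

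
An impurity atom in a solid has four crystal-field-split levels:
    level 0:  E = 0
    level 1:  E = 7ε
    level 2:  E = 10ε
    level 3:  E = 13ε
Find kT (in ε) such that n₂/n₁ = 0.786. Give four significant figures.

n₂/n₁ = exp[−(E₂−E₁)/kT] = 0.786.
⇒ (E₂−E₁)/kT = ln(1/0.786) = ln(1.27226) = 0.240795.
kT = 3ε / 0.240795 = 12.46 ε.

12.46 ε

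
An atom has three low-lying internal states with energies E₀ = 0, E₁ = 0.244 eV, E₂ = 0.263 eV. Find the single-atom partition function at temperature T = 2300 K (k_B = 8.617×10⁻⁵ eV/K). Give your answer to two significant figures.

Z = 1.6

k_BT = 8.617×10⁻⁵ × 2300 K = 0.1982 eV.
Eᵢ/kT = 0, 1.231, 1.327.
Z = Σ e^(−Eᵢ/kT) = e^(−0) + e^(−1.231) + e^(−1.327) = 1.000 + 0.2920 + 0.2653 = 1.557.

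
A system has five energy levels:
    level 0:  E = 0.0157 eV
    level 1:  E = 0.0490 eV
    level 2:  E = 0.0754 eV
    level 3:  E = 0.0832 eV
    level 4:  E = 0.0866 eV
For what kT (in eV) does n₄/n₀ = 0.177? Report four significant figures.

n₄/n₀ = exp[−(E₄−E₀)/kT] = 0.177.
⇒ (E₄−E₀)/kT = ln(1/0.177) = ln(5.64972) = 1.73161.
kT = 0.0709 eV / 1.73161 = 0.04094 eV.

0.04094 eV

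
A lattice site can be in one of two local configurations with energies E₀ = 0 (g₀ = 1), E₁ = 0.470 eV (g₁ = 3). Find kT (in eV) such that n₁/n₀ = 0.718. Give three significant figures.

0.329 eV

n₁/n₀ = (g₁/g₀) exp[−(E₁−E₀)/kT] = 0.718.
⇒ (E₁−E₀)/kT = ln((3/1)/0.718) = ln(4.1783) = 1.4299.
kT = 0.470 eV / 1.4299 = 0.329 eV.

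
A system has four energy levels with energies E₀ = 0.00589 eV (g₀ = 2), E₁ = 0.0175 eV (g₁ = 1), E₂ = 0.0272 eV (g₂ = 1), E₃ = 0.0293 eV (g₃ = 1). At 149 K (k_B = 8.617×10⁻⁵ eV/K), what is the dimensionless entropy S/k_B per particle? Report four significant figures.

1.368

k_BT = 8.617×10⁻⁵ × 149 K = 0.0128393 eV.
Eᵢ/kT = 0.458748, 1.36300, 2.11850, 2.28206.
Z = Σ gᵢe^(−Eᵢ/kT) = 2·e^(−0.458748) + 1·e^(−1.36300) + 1·e^(−2.11850) + 1·e^(−2.28206) = 1.26415 + 0.255892 + 0.120212 + 0.102074 = 1.74233.
⟨E⟩ = Σ EᵢPᵢ = 0.0104369 eV.
S/k_B = ln Z + ⟨E⟩/kT = ln(1.74233) + 0.0104369/0.0128393 = 0.555223 + 0.812887 = 1.368.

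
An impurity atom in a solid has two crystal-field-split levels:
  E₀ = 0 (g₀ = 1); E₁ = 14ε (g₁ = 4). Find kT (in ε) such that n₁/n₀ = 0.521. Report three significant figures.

n₁/n₀ = (g₁/g₀) exp[−(E₁−E₀)/kT] = 0.521.
⇒ (E₁−E₀)/kT = ln((4/1)/0.521) = ln(7.6775) = 2.0383.
kT = 14ε / 2.0383 = 6.87 ε.

6.87 ε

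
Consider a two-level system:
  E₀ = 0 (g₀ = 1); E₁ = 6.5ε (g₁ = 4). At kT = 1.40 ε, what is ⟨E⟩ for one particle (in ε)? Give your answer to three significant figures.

0.241 ε

Eᵢ/kT = 0, 4.6429.
Z = Σ gᵢe^(−Eᵢ/kT) = 1·e^(−0) + 4·e^(−4.6429) = 1.0000 + 0.038519 = 1.0385.
⟨E⟩ = Σ Eᵢ gᵢe^(−Eᵢ/kT) / Z = (0·1.0000 + 6.5·0.038519) / 1.0385 = 0.241 ε.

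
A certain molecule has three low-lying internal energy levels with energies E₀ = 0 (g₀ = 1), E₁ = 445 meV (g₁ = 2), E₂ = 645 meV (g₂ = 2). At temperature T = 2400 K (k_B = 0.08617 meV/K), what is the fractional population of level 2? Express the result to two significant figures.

k_BT = 0.08617 × 2400 K = 206.8 meV.
Eᵢ/kT = 0, 2.152, 3.119.
Z = Σ gᵢe^(−Eᵢ/kT) = 1·e^(−0) + 2·e^(−2.152) + 2·e^(−3.119) = 1.000 + 0.2325 + 0.08840 = 1.321.
P₂ = g₂ e^(−E₂/kT) / Z = 0.08840/1.321 = 0.067.

0.067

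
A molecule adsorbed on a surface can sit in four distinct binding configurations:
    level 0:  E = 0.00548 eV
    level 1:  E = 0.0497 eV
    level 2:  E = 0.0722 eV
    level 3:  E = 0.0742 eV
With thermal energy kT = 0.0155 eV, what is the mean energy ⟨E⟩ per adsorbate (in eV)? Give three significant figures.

0.00942 eV

Eᵢ/kT = 0.35355, 3.2065, 4.6581, 4.7871.
Z = Σ e^(−Eᵢ/kT) = e^(−0.35355) + e^(−3.2065) + e^(−4.6581) + e^(−4.7871) = 0.70219 + 0.040498 + 0.0094845 + 0.0083366 = 0.76051.
⟨E⟩ = Σ Eᵢ e^(−Eᵢ/kT) / Z = (0.00548·0.70219 + 0.0497·0.040498 + 0.0722·0.0094845 + 0.0742·0.0083366) / 0.76051 = 0.00942 eV.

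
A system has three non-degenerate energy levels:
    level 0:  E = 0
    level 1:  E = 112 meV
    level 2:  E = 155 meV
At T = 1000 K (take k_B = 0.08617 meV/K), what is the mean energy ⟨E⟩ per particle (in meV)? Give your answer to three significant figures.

k_BT = 0.08617 × 1000 K = 86.170 meV.
Eᵢ/kT = 0, 1.2998, 1.7988.
Z = Σ e^(−Eᵢ/kT) = e^(−0) + e^(−1.2998) + e^(−1.7988) = 1.0000 + 0.27259 + 0.16550 = 1.4381.
⟨E⟩ = Σ Eᵢ e^(−Eᵢ/kT) / Z = (0·1.0000 + 112·0.27259 + 155·0.16550) / 1.4381 = 39.1 meV.

39.1 meV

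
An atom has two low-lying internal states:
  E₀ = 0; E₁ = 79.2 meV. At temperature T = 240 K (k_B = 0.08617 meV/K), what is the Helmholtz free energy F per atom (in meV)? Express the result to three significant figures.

k_BT = 0.08617 × 240 K = 20.681 meV.
Eᵢ/kT = 0, 3.8296.
Z = Σ e^(−Eᵢ/kT) = e^(−0) + e^(−3.8296) = 1.0000 + 0.021718 = 1.0217.
F = −kT ln Z = −20.681 × ln(1.0217) = −20.681 × 0.021468 = -0.444 meV.

-0.444 meV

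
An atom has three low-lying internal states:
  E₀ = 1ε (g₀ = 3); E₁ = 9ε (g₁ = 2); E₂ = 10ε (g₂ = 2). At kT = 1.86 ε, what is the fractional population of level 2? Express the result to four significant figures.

Eᵢ/kT = 0.537634, 4.83871, 5.37634.
Z = Σ gᵢe^(−Eᵢ/kT) = 3·e^(−0.537634) + 2·e^(−4.83871) + 2·e^(−5.37634) = 1.75239 + 0.0158345 + 0.00924943 = 1.77747.
P₂ = g₂ e^(−E₂/kT) / Z = 0.00924943/1.77747 = 0.005204.

0.005204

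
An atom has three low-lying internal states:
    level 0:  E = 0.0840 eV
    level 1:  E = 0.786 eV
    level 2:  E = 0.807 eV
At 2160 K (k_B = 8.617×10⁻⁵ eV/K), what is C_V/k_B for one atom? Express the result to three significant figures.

k_BT = 8.617×10⁻⁵ × 2160 K = 0.18613 eV.
Eᵢ/kT = 0.45130, 4.2229, 4.3357.
Z = Σ e^(−Eᵢ/kT) = e^(−0.45130) + e^(−4.2229) + e^(−4.3357) = 0.63680 + 0.014656 + 0.013093 = 0.66455.
⟨E⟩ = 0.11373 eV, ⟨E²⟩ = 0.033217 eV².
C_V/k_B = (⟨E²⟩ − ⟨E⟩²)/(kT)² = (0.033217 − 0.012935)/0.034644 = 0.585.

0.585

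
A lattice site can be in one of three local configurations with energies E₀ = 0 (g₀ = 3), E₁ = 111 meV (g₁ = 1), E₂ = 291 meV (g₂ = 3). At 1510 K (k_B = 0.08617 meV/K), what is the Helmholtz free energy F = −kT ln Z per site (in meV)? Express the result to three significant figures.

-172 meV

k_BT = 0.08617 × 1510 K = 130.12 meV.
Eᵢ/kT = 0, 0.85306, 2.2364.
Z = Σ gᵢe^(−Eᵢ/kT) = 3·e^(−0) + 1·e^(−0.85306) + 3·e^(−2.2364) = 3.0000 + 0.42611 + 0.32053 = 3.7466.
F = −kT ln Z = −130.12 × ln(3.7466) = −130.12 × 1.3208 = -172 meV.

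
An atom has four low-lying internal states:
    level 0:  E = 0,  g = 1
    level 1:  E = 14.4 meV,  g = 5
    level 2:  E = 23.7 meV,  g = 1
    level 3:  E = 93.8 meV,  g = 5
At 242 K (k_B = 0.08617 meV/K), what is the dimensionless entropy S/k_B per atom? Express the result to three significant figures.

1.96

k_BT = 0.08617 × 242 K = 20.853 meV.
Eᵢ/kT = 0, 0.69055, 1.1365, 4.4982.
Z = Σ gᵢe^(−Eᵢ/kT) = 1·e^(−0) + 5·e^(−0.69055) + 1·e^(−1.1365) + 5·e^(−4.4982) = 1.0000 + 2.5065 + 0.32094 + 0.055645 = 3.8831.
⟨E⟩ = Σ EᵢPᵢ = 12.598 meV.
S/k_B = ln Z + ⟨E⟩/kT = ln(3.8831) + 12.598/20.853 = 1.3566 + 0.60413 = 1.96.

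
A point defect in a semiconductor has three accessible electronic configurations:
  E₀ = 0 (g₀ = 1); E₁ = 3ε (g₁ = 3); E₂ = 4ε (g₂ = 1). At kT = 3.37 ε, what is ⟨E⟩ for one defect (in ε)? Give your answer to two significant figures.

1.9 ε

Eᵢ/kT = 0, 0.8902, 1.187.
Z = Σ gᵢe^(−Eᵢ/kT) = 1·e^(−0) + 3·e^(−0.8902) + 1·e^(−1.187) = 1.000 + 1.232 + 0.3051 = 2.537.
⟨E⟩ = Σ Eᵢ gᵢe^(−Eᵢ/kT) / Z = (0·1.000 + 3·1.232 + 4·0.3051) / 2.537 = 1.9 ε.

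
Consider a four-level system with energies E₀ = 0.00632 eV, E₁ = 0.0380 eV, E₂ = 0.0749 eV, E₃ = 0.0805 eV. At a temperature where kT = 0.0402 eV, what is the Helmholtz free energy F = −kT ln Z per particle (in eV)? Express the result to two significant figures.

Eᵢ/kT = 0.1572, 0.9453, 1.863, 2.002.
Z = Σ e^(−Eᵢ/kT) = e^(−0.1572) + e^(−0.9453) + e^(−1.863) + e^(−2.002) = 0.8545 + 0.3886 + 0.1552 + 0.1351 = 1.533.
F = −kT ln Z = −0.0402 × ln(1.533) = −0.0402 × 0.4272 = -0.017 eV.

-0.017 eV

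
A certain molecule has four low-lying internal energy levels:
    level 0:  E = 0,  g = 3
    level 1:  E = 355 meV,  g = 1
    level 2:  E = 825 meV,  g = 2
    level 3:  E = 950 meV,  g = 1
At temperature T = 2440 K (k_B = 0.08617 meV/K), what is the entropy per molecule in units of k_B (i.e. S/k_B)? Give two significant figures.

1.3

k_BT = 0.08617 × 2440 K = 210.3 meV.
Eᵢ/kT = 0, 1.688, 3.923, 4.517.
Z = Σ gᵢe^(−Eᵢ/kT) = 3·e^(−0) + 1·e^(−1.688) + 2·e^(−3.923) + 1·e^(−4.517) = 3.000 + 0.1849 + 0.03956 + 0.01092 = 3.235.
⟨E⟩ = Σ EᵢPᵢ = 33.59 meV.
S/k_B = ln Z + ⟨E⟩/kT = ln(3.235) + 33.59/210.3 = 1.174 + 0.1597 = 1.3.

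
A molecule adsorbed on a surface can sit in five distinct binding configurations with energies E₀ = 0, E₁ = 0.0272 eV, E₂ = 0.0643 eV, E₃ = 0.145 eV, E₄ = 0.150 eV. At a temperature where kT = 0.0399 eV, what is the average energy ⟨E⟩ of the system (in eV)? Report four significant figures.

Eᵢ/kT = 0, 0.681704, 1.61153, 3.63409, 3.75940.
Z = Σ e^(−Eᵢ/kT) = e^(−0) + e^(−0.681704) + e^(−1.61153) + e^(−3.63409) + e^(−3.75940) = 1.00000 + 0.505754 + 0.199582 + 0.0264080 + 0.0232977 = 1.75504.
⟨E⟩ = Σ Eᵢ e^(−Eᵢ/kT) / Z = (0·1.00000 + 0.0272·0.505754 + 0.0643·0.199582 + 0.145·0.0264080 + 0.150·0.0232977) / 1.75504 = 0.01932 eV.

0.01932 eV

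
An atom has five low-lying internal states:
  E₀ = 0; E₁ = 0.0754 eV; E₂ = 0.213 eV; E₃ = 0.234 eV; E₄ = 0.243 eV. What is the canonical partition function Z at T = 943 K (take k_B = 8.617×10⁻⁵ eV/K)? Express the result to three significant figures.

k_BT = 8.617×10⁻⁵ × 943 K = 0.081258 eV.
Eᵢ/kT = 0, 0.92791, 2.6213, 2.8797, 2.9905.
Z = Σ e^(−Eᵢ/kT) = e^(−0) + e^(−0.92791) + e^(−2.6213) + e^(−2.8797) + e^(−2.9905) = 1.0000 + 0.39538 + 0.072708 + 0.056152 + 0.050262 = 1.5745.

Z = 1.57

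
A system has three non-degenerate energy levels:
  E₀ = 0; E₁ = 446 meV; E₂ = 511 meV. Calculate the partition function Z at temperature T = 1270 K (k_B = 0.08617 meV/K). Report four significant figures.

Z = 1.026

k_BT = 0.08617 × 1270 K = 109.436 meV.
Eᵢ/kT = 0, 4.07544, 4.66940.
Z = Σ e^(−Eᵢ/kT) = e^(−0) + e^(−4.07544) + e^(−4.66940) = 1.00000 + 0.0169847 + 0.00937789 = 1.02636.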